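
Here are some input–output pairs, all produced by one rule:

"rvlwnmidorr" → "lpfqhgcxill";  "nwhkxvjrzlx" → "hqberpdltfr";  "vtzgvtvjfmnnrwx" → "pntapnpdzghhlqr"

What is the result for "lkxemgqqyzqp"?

ferygakkstkj

Rule — shift every letter 6 places backward in the alphabet (wrapping around).
So "lkxemgqqyzqp" becomes "ferygakkstkj".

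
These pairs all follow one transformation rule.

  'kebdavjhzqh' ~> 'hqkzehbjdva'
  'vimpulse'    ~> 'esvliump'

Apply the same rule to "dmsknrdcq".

The rule is to move the last character to the front, then take characters alternately from the front and the back (1st, last, 2nd, 2nd-last, ...).
For "dmsknrdcq", step one produces "qdmsknrdc"; step two turns that into "qcddmrsnk".
(Check on "vimpulse": → "evimpuls" → "esvliump" ✓)

qcddmrsnk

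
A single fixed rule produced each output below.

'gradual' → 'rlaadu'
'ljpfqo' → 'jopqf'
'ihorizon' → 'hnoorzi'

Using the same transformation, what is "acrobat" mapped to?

ctraob

Looking at the pairs, the operation is to delete the first character, then take characters alternately from the front and the back (1st, last, 2nd, 2nd-last, ...).
"acrobat" → "crobat" → "ctraob".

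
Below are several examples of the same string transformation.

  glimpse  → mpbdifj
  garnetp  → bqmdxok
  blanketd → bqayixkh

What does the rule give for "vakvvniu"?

Rule — move the last 3 characters to the front (rotate right by 3), then shift every letter 3 places backward in the alphabet (wrapping around).
On "vakvvniu": the first step gives "niuvakvv", and the second then gives "kfrsxhss".

kfrsxhss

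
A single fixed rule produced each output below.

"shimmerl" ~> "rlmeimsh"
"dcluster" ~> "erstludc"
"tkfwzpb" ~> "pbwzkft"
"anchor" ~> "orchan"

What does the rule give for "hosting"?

The transformation: reverse the string, then swap each adjacent pair of characters (1↔2, 3↔4, ...).
Starting from "hosting": after the first operation, "gnitsoh"; after the second, "ngtiosh".

ngtiosh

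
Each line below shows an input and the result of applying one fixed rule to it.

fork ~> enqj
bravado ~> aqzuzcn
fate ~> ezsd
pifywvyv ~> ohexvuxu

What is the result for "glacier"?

fkzbhdq

Each output is the input with this applied: shift every letter 1 place backward in the alphabet (wrapping around).
"glacier" → "fkzbhdq".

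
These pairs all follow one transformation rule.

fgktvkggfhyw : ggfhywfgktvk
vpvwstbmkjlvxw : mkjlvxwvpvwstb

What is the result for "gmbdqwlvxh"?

wlvxhgmbdq

Looking at the pairs, the operation is to swap the front and back halves of the string.
So "gmbdqwlvxh" becomes "wlvxhgmbdq".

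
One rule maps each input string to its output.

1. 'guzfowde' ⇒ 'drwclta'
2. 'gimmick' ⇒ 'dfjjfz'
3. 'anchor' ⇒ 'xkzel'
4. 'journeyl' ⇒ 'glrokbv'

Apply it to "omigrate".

ljfdoxq

The pattern: shift every letter 3 places backward in the alphabet (wrapping around), then delete the last character.
Applying that to "omigrate" gives "ljfdoxq".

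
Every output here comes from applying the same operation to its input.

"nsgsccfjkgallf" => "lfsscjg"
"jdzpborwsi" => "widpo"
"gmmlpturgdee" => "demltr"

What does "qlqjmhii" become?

hilj

The pattern: keep every other character starting from the second (positions 2nd, 4th, 6th, ...), then move the last 2 characters to the front (rotate right by 2).
Working it through for "qlqjmhii": intermediate "ljhi", final "hilj".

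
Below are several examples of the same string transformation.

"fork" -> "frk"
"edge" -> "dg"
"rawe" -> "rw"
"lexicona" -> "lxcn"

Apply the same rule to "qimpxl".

qmpxl

Rule — remove every vowel.
Doing the same to "qimpxl": "qmpxl".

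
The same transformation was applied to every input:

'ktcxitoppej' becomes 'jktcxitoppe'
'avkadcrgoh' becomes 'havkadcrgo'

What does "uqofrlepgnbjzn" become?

The pattern: move the last character to the front.
So "uqofrlepgnbjzn" becomes "nuqofrlepgnbjz".

nuqofrlepgnbjz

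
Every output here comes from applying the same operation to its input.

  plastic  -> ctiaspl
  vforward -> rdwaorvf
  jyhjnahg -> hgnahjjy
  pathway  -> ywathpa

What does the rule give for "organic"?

What's happening: swap each adjacent pair of characters (1↔2, 3↔4, ...), then reverse the string.
"organic" → "roaginc" → "cnigaor".
(Check on "jyhjnahg": → "yjjhangh" → "hgnahjjy" ✓)

cnigaor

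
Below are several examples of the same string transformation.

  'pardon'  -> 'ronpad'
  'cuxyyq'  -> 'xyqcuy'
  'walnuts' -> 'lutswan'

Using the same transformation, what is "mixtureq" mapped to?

The transformation: move the first 3 characters to the end (rotate left by 3), then swap the first and last characters.
"mixtureq" → "xureqmit".

xureqmit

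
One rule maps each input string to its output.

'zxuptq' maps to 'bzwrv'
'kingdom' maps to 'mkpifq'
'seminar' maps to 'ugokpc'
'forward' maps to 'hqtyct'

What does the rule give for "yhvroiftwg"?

ajxtqkhvy

The pattern: delete the last character, then shift every letter 2 places forward in the alphabet (wrapping around).
Working it through for "yhvroiftwg": intermediate "yhvroiftw", final "ajxtqkhvy".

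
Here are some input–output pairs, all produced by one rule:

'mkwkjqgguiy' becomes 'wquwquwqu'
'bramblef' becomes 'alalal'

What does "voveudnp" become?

The pattern: keep one character in every 3, starting at position 3 (positions 3rd, 6th, 9th, ...), then write the whole string 3 times in a row.
Starting from "voveudnp": after the first operation, "vd"; after the second, "vdvdvd".

vdvdvd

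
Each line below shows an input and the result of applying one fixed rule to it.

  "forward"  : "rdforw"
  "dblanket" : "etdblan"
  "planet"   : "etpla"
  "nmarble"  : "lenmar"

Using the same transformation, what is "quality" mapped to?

tyqual

The pattern: move the last 3 characters to the front (rotate right by 3), then delete the first character.
"quality" → "ityqual" → "tyqual".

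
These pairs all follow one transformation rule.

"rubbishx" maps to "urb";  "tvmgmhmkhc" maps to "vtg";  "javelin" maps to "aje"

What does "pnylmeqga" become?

npl

The rule is to swap each adjacent pair of characters (1↔2, 3↔4, ...), then keep only the first 3 characters.
On "pnylmeqga": the first step gives "nplyemgqa", and the second then gives "npl".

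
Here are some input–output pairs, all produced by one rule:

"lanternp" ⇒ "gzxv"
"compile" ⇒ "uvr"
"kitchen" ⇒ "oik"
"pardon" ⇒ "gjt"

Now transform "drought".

What's happening: shift every letter 6 places forward in the alphabet (wrapping around), then keep every other character starting from the second (positions 2nd, 4th, 6th, ...).
For "drought", step one produces "jxuamnz"; step two turns that into "xan".
(Check on "lanternp": → "rgtzkxtv" → "gzxv" ✓)

xan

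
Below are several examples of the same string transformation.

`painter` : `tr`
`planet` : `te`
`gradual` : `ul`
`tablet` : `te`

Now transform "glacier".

The transformation: swap each adjacent pair of characters (1↔2, 3↔4, ...), then keep only the last 2 characters.
For "glacier", step one produces "lgcaeir"; step two turns that into "ir".

ir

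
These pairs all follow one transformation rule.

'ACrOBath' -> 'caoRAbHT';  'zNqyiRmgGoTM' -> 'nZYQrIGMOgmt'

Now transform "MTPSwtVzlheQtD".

What's happening: flip the case of every letter, then swap each adjacent pair of characters (1↔2, 3↔4, ...).
On "MTPSwtVzlheQtD": the first step gives "mtpsWTvZLHEqTd", and the second then gives "tmspTWZvHLqEdT".

tmspTWZvHLqEdT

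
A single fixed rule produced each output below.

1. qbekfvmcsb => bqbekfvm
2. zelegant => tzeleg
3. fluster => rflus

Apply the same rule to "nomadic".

cnoma

Each output is the input with this applied: move the last character to the front, then delete the last 2 characters.
Starting from "nomadic": after the first operation, "cnomadi"; after the second, "cnoma".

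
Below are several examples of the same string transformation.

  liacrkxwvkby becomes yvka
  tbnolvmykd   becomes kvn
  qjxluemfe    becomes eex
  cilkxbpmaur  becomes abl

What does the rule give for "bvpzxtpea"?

Looking at the pairs, the operation is to keep one character in every 3, starting at position 3 (positions 3rd, 6th, 9th, ...), then reverse the string.
Starting from "bvpzxtpea": after the first operation, "pta"; after the second, "atp".
(Check on "liacrkxwvkby": → "akvy" → "yvka" ✓)

atp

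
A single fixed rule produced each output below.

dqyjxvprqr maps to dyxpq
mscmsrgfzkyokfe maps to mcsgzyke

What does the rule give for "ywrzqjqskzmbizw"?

yrqqkmiw

Each output is the input with this applied: keep every other character starting from the first (positions 1st, 3rd, 5th, ...).
Applying that to "ywrzqjqskzmbizw" gives "yrqqkmiw".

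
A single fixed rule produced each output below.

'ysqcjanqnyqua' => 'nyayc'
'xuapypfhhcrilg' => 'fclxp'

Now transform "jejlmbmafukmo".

The pattern: keep one character in every 3, starting at position 1 (positions 1st, 4th, 7th, ...), then move the last 3 characters to the front (rotate right by 3).
Applying both steps to "jejlmbmafukmo": "jlmuo", then "muojl".

muojl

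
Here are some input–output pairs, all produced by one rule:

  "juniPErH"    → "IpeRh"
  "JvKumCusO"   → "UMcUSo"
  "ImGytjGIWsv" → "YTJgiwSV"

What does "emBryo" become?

RYO

Looking at the pairs, the operation is to flip the case of every letter, then delete the first 3 characters.
On "emBryo": the first step gives "EMbRYO", and the second then gives "RYO".
(Check on "juniPErH": → "JUNIpeRh" → "IpeRh" ✓)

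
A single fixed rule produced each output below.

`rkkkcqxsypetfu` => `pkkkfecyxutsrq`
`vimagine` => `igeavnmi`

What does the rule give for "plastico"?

The pattern: sort the characters into reverse alphabetical order, then swap the front and back halves of the string.
Starting from "plastico": after the first operation, "tspolica"; after the second, "licatspo".

licatspo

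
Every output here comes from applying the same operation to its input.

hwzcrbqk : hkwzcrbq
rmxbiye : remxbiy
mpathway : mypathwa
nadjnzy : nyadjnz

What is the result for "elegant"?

In each case the input is transformed by: swap the first and last characters, then move the last character to the front.
For "elegant" the result is "etlegan".

etlegan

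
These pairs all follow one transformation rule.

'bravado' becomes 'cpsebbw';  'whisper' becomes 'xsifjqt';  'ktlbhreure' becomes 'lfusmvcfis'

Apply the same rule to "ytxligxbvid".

zeujywmcjyh

Rule — take characters alternately from the front and the back (1st, last, 2nd, 2nd-last, ...), then shift every letter 1 place forward in the alphabet (wrapping around).
For "ytxligxbvid", step one produces "ydtixvlbixg"; step two turns that into "zeujywmcjyh".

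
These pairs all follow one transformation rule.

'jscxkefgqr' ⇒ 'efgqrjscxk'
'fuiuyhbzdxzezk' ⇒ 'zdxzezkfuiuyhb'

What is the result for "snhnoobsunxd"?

In each case the input is transformed by: swap the front and back halves of the string.
On "snhnoobsunxd" that produces "bsunxdsnhnoo".

bsunxdsnhnoo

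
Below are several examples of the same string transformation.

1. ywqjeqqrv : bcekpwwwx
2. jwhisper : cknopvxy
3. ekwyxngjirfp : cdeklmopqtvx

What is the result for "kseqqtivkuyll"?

abekoqqrrwwyz

The transformation: shift every letter 6 places forward in the alphabet (wrapping around), then sort the characters into alphabetical order.
On "kseqqtivkuyll": the first step gives "qykwwzobqaerr", and the second then gives "abekoqqrrwwyz".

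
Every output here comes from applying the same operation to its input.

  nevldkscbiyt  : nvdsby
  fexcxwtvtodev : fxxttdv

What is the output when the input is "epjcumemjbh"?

In each case the input is transformed by: keep every other character starting from the first (positions 1st, 3rd, 5th, ...).
Applying that to "epjcumemjbh" gives "ejuejh".

ejuejh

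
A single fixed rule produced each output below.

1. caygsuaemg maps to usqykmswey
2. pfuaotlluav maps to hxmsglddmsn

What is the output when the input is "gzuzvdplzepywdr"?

yrmrnvhdrwhqovj

The transformation: shift every letter 8 places backward in the alphabet (wrapping around).
Doing the same to "gzuzvdplzepywdr": "yrmrnvhdrwhqovj".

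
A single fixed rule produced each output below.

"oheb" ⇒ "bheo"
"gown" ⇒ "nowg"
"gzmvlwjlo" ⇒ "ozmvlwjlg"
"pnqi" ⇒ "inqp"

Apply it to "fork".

korf

The pattern: swap the first and last characters.
Applying that to "fork" gives "korf".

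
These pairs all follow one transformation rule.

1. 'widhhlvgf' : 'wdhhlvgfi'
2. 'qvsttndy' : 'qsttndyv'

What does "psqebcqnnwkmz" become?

In each case the input is transformed by: move the first character to the end, then swap the first and last characters.
"psqebcqnnwkmz" → "sqebcqnnwkmzp" → "pqebcqnnwkmzs".

pqebcqnnwkmzs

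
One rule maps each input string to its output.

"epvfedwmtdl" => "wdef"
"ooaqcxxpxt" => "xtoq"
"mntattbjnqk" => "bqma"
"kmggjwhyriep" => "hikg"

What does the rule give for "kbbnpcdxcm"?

Each output is the input with this applied: keep one character in every 3, starting at position 1 (positions 1st, 4th, 7th, ...), then move the first 2 characters to the end (rotate left by 2).
Applying both steps to "kbbnpcdxcm": "kndm", then "dmkn".

dmkn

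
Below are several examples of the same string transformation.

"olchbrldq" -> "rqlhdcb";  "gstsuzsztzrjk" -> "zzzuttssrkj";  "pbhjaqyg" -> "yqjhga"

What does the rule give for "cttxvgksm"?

The rule is to delete the first 2 characters, then sort the characters into reverse alphabetical order.
Starting from "cttxvgksm": after the first operation, "txvgksm"; after the second, "xvtsmkg".
(Check on "gstsuzsztzrjk": → "tsuzsztzrjk" → "zzzuttssrkj" ✓)

xvtsmkg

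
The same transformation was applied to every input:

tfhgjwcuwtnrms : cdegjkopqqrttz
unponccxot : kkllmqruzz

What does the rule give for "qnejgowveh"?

bbdegklnst

The pattern: shift every letter 3 places backward in the alphabet (wrapping around), then sort the characters into alphabetical order.
For "qnejgowveh", step one produces "nkbgdltsbe"; step two turns that into "bbdegklnst".
(Check on "unponccxot": → "rkmlkzzulq" → "kkllmqruzz" ✓)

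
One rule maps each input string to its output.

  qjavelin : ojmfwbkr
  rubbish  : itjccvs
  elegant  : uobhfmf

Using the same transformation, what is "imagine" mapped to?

The transformation: shift every letter 1 place forward in the alphabet (wrapping around), then reverse the string.
Starting from "imagine": after the first operation, "jnbhjof"; after the second, "fojhbnj".

fojhbnj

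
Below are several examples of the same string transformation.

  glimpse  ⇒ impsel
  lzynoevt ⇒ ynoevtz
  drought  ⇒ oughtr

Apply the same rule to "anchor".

chorn

The pattern: delete the first character, then move the first character to the end.
Working it through for "anchor": intermediate "nchor", final "chorn".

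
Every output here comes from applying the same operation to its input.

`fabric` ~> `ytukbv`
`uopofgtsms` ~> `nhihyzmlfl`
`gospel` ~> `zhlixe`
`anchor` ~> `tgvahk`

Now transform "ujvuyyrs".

Each output is the input with this applied: shift every letter 7 places backward in the alphabet (wrapping around).
So "ujvuyyrs" becomes "nconrrkl".

nconrrkl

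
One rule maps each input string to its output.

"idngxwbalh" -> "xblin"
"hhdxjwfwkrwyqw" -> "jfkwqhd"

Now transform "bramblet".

beba

Looking at the pairs, the operation is to keep every other character starting from the first (positions 1st, 3rd, 5th, ...), then move the first 2 characters to the end (rotate left by 2).
On "bramblet": the first step gives "babe", and the second then gives "beba".
(Check on "hhdxjwfwkrwyqw": → "hdjfkwq" → "jfkwqhd" ✓)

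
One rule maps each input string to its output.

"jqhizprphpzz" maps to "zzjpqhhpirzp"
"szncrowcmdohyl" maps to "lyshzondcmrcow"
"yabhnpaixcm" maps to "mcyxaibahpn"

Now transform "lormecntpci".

What's happening: move the last character to the front, then take characters alternately from the front and the back (1st, last, 2nd, 2nd-last, ...).
Starting from "lormecntpci": after the first operation, "ilormecntpc"; after the second, "iclpotrnmce".

iclpotrnmce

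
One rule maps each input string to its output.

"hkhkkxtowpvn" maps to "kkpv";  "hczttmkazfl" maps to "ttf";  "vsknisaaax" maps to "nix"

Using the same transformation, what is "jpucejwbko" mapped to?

Rule — swap each adjacent pair of characters (1↔2, 3↔4, ...), then keep one character in every 3, starting at position 3 (positions 3rd, 6th, 9th, ...).
On "jpucejwbko": the first step gives "pjcujebwok", and the second then gives "ceo".

ceo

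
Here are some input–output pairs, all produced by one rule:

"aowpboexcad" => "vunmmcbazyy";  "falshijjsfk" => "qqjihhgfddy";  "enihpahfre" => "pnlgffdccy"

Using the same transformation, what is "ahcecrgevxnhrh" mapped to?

vtpplfffeccaay

The rule is to sort the characters into reverse alphabetical order, then shift every letter 2 places backward in the alphabet (wrapping around).
On "ahcecrgevxnhrh": the first step gives "xvrrnhhhgeecca", and the second then gives "vtpplfffeccaay".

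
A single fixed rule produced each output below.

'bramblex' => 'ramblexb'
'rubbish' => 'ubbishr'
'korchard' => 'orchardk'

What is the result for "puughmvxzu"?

uughmvxzup

The rule is to move the first character to the end.
On "puughmvxzu" that produces "uughmvxzup".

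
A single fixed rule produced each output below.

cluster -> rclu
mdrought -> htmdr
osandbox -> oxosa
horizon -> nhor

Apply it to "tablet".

tab

In each case the input is transformed by: move the first 3 characters to the end (rotate left by 3), then delete the first 3 characters.
On "tablet": the first step gives "lettab", and the second then gives "tab".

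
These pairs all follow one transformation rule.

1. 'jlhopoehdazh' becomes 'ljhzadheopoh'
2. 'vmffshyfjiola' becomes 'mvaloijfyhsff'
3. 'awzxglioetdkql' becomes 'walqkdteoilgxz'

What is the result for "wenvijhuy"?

ewyuhjivn

What's happening: reverse the string, then move the last 2 characters to the front (rotate right by 2).
Working it through for "wenvijhuy": intermediate "yuhjivnew", final "ewyuhjivn".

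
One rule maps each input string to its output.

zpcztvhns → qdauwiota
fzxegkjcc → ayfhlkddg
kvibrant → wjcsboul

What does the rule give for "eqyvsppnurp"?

The pattern: move the first character to the end, then shift every letter 1 place forward in the alphabet (wrapping around).
Working it through for "eqyvsppnurp": intermediate "qyvsppnurpe", final "rzwtqqovsqf".

rzwtqqovsqf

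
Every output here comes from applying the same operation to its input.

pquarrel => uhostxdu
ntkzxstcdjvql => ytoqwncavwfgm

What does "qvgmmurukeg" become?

nhjtyjppxux

Rule — shift every letter 3 places forward in the alphabet (wrapping around), then move the last 3 characters to the front (rotate right by 3).
Working it through for "qvgmmurukeg": intermediate "tyjppxuxnhj", final "nhjtyjppxux".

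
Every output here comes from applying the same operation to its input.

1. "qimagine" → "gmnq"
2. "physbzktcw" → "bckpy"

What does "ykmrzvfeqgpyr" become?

fmpqryz

In each case the input is transformed by: keep every other character starting from the first (positions 1st, 3rd, 5th, ...), then sort the characters into alphabetical order.
Applying both steps to "ykmrzvfeqgpyr": "ymzfqpr", then "fmpqryz".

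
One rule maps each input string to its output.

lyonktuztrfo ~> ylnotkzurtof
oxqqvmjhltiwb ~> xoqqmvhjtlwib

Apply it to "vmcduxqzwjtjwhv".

Looking at the pairs, the operation is to swap each adjacent pair of characters (1↔2, 3↔4, ...).
"vmcduxqzwjtjwhv" → "mvdcxuzqjwjthwv".

mvdcxuzqjwjthwv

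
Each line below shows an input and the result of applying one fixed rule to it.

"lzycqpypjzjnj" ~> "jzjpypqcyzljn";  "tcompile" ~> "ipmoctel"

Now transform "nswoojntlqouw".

Rule — move the last 2 characters to the front (rotate right by 2), then reverse the string.
Applying both steps to "nswoojntlqouw": "uwnswoojntlqo", then "oqltnjoowsnwu".

oqltnjoowsnwu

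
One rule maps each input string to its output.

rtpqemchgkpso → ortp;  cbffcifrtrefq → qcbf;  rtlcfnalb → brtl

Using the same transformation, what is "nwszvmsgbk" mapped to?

What's happening: move the last character to the front, then keep only the first 4 characters.
Applying that to "nwszvmsgbk" gives "knws".

knws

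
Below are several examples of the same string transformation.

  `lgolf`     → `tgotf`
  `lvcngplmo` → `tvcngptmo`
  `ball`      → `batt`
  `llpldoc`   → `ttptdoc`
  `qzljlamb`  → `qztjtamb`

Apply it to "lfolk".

tfotk

The transformation: replace every "l" with "t".
"lfolk" → "tfotk".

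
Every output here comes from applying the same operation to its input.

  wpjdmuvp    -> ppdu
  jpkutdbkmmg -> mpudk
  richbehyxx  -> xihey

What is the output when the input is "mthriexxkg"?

gtrex

Looking at the pairs, the operation is to keep every other character starting from the second (positions 2nd, 4th, 6th, ...), then move the last character to the front.
"mthriexxkg" → "gtrex".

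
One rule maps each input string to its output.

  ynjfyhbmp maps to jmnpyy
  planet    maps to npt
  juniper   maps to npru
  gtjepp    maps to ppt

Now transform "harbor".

orr

Looking at the pairs, the operation is to sort the characters into alphabetical order, then delete the first 3 characters.
"harbor" → "abhorr" → "orr".
(Check on "gtjepp": → "egjppt" → "ppt" ✓)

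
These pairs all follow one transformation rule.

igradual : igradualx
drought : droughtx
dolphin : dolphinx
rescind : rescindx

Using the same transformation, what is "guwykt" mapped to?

guwyktx

The pattern: append "x".
Applying that to "guwykt" gives "guwyktx".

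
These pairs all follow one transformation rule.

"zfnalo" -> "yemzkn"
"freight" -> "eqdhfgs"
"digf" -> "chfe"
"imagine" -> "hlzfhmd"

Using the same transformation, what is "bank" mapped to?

Looking at the pairs, the operation is to shift every letter 1 place backward in the alphabet (wrapping around).
Doing the same to "bank": "azmj".

azmj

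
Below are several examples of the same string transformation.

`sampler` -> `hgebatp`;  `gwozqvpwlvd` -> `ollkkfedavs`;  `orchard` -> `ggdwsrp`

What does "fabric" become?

gxurqp

Looking at the pairs, the operation is to sort the characters into reverse alphabetical order, then shift every letter 11 places backward in the alphabet (wrapping around).
On "fabric": the first step gives "rifcba", and the second then gives "gxurqp".
(Check on "orchard": → "rrohdca" → "ggdwsrp" ✓)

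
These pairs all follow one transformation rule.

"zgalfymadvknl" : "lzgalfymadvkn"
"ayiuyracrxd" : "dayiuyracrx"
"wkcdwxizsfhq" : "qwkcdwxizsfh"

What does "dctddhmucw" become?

The pattern: move the last character to the front.
For "dctddhmucw" the result is "wdctddhmuc".

wdctddhmuc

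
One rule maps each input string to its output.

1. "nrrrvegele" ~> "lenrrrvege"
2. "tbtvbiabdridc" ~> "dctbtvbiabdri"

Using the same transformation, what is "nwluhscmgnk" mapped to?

The pattern: move the last 2 characters to the front (rotate right by 2).
"nwluhscmgnk" → "nknwluhscmg".

nknwluhscmg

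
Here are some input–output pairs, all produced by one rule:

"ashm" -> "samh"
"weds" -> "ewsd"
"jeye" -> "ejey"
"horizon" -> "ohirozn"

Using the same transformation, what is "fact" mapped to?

The pattern: swap each adjacent pair of characters (1↔2, 3↔4, ...).
Doing the same to "fact": "aftc".

aftc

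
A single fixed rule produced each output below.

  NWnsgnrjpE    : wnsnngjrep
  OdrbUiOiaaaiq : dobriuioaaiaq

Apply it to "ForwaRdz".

ofwrrazd

Looking at the pairs, the operation is to swap each adjacent pair of characters (1↔2, 3↔4, ...), then convert every letter to lowercase.
Starting from "ForwaRdz": after the first operation, "oFwrRazd"; after the second, "ofwrrazd".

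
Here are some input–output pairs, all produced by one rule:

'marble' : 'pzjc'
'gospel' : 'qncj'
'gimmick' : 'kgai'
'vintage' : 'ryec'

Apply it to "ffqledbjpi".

zhng

The transformation: shift every letter 2 places backward in the alphabet (wrapping around), then keep only the last 4 characters.
Starting from "ffqledbjpi": after the first operation, "ddojcbzhng"; after the second, "zhng".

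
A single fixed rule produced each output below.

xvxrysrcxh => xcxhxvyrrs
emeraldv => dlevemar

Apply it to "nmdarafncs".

What's happening: move the last 3 characters to the front (rotate right by 3), then swap each adjacent pair of characters (1↔2, 3↔4, ...).
Starting from "nmdarafncs": after the first operation, "ncsnmdaraf"; after the second, "cnnsdmrafa".
(Check on "xvxrysrcxh": → "cxhxvxrysr" → "xcxhxvyrrs" ✓)

cnnsdmrafa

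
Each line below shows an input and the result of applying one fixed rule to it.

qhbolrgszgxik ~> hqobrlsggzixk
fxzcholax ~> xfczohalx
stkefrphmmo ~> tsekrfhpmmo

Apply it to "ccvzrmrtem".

cczvmrtrme

The rule is to swap each adjacent pair of characters (1↔2, 3↔4, ...).
"ccvzrmrtem" → "cczvmrtrme".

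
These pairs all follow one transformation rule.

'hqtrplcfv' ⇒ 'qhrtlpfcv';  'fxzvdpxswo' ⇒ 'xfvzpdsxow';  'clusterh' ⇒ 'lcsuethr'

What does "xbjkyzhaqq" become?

The rule is to swap each adjacent pair of characters (1↔2, 3↔4, ...).
Doing the same to "xbjkyzhaqq": "bxkjzyahqq".

bxkjzyahqq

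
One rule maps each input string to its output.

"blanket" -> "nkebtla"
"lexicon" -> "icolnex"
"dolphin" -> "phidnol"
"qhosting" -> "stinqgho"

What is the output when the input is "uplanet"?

The transformation: swap the first and last characters, then move the first 3 characters to the end (rotate left by 3).
Working it through for "uplanet": intermediate "tplaneu", final "aneutpl".

aneutpl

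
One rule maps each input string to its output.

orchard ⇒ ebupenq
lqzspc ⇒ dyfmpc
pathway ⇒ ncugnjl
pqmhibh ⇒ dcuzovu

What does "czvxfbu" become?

mpkiosh

The transformation: swap each adjacent pair of characters (1↔2, 3↔4, ...), then shift every letter 13 places forward in the alphabet (wrapping around) — i.e. ROT13.
"czvxfbu" → "zcxvbfu" → "mpkiosh".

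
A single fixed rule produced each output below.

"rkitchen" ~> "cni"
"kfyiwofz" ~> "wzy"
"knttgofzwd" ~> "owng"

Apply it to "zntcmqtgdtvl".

ttzc

Looking at the pairs, the operation is to swap the front and back halves of the string, then keep one character in every 3, starting at position 1 (positions 1st, 4th, 7th, ...).
"zntcmqtgdtvl" → "tgdtvlzntcmq" → "ttzc".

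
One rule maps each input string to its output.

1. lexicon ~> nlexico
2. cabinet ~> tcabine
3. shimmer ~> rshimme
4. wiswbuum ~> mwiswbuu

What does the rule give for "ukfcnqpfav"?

vukfcnqpfa

The rule is to move the last character to the front.
On "ukfcnqpfav" that produces "vukfcnqpfa".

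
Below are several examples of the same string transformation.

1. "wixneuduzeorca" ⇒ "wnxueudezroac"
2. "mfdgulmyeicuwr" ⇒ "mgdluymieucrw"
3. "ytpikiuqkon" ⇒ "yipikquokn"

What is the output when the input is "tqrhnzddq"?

thrznddq

Rule — swap each adjacent pair of characters (1↔2, 3↔4, ...), then delete the first character.
Applying both steps to "tqrhnzddq": "qthrznddq", then "thrznddq".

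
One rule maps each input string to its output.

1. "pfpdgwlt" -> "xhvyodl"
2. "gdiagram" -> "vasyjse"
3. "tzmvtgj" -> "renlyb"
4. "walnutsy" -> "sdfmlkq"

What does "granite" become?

What's happening: delete the first character, then shift every letter 8 places backward in the alphabet (wrapping around).
Doing the same to "granite": "jsfalw".

jsfalw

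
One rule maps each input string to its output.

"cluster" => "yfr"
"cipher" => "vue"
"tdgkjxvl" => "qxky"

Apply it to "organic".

env

What's happening: keep every other character starting from the second (positions 2nd, 4th, 6th, ...), then shift every letter 13 places forward in the alphabet (wrapping around) — i.e. ROT13.
Starting from "organic": after the first operation, "rai"; after the second, "env".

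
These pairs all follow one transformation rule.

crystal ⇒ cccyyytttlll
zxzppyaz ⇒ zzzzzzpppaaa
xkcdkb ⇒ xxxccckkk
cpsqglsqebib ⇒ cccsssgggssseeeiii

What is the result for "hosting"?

The transformation: keep every other character starting from the first (positions 1st, 3rd, 5th, ...), then repeat every character 3 times.
Working it through for "hosting": intermediate "hsig", final "hhhsssiiiggg".

hhhsssiiiggg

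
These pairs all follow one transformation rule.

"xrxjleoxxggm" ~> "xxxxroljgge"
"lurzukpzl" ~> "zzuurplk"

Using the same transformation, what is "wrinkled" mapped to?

Each output is the input with this applied: delete the last character, then sort the characters into reverse alphabetical order.
So "wrinkled" becomes "wrnlkie".
(Check on "xrxjleoxxggm": → "xrxjleoxxgg" → "xxxxroljgge" ✓)

wrnlkie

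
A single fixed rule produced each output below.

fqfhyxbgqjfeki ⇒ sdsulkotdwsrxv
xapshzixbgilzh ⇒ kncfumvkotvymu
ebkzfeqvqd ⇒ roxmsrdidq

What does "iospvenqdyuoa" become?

The rule is to shift every letter 13 places forward in the alphabet (wrapping around) — i.e. ROT13.
For "iospvenqdyuoa" the result is "vbfciradqlhbn".

vbfciradqlhbn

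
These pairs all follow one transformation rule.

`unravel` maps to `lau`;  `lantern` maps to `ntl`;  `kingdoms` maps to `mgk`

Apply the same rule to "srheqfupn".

What's happening: keep one character in every 3, starting at position 1 (positions 1st, 4th, 7th, ...), then reverse the string.
On "srheqfupn": the first step gives "seu", and the second then gives "ues".
(Check on "unravel": → "ual" → "lau" ✓)

ues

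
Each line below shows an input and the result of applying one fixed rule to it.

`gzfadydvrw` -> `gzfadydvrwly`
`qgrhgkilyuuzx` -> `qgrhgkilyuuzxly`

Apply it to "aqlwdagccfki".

aqlwdagccfkily

Each output is the input with this applied: append "ly".
For "aqlwdagccfki" the result is "aqlwdagccfkily".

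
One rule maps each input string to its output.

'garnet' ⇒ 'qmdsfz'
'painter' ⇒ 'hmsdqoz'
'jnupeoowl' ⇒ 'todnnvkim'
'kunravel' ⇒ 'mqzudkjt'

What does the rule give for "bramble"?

The rule is to shift every letter 1 place backward in the alphabet (wrapping around), then move the first 2 characters to the end (rotate left by 2).
On "bramble" that produces "zlakdaq".

zlakdaq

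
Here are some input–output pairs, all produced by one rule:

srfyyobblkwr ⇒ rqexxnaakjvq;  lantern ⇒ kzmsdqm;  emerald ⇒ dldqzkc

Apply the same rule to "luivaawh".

kthuzzvg

The pattern: shift every letter 1 place backward in the alphabet (wrapping around).
Doing the same to "luivaawh": "kthuzzvg".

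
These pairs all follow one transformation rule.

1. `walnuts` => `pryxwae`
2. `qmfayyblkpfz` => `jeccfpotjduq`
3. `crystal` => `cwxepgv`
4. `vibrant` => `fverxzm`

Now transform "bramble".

eqfpifv

Each output is the input with this applied: move the first 2 characters to the end (rotate left by 2), then shift every letter 4 places forward in the alphabet (wrapping around).
On "bramble": the first step gives "amblebr", and the second then gives "eqfpifv".
(Check on "crystal": → "ystalcr" → "cwxepgv" ✓)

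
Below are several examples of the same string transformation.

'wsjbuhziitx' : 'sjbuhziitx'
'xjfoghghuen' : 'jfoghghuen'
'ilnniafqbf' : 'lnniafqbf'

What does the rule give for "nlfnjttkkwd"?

lfnjttkkwd

Each output is the input with this applied: delete the first character.
For "nlfnjttkkwd" the result is "lfnjttkkwd".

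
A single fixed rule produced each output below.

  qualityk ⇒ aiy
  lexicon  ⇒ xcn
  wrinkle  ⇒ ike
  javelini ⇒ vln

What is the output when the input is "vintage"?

What's happening: keep every other character starting from the first (positions 1st, 3rd, 5th, ...), then delete the first character.
On "vintage": the first step gives "vnae", and the second then gives "nae".

nae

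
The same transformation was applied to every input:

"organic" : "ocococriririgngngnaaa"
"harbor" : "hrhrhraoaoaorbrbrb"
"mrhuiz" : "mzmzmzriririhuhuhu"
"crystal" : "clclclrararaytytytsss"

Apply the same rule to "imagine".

Looking at the pairs, the operation is to repeat every character 3 times, then take characters alternately from the front and the back (1st, last, 2nd, 2nd-last, ...).
Starting from "imagine": after the first operation, "iiimmmaaagggiiinnneee"; after the second, "ieieiemnmnmnaiaiaiggg".

ieieiemnmnmnaiaiaiggg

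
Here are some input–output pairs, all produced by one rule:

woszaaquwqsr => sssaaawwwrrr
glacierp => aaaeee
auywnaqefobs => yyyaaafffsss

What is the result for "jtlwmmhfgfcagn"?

lllmmmgggaaa

In each case the input is transformed by: keep one character in every 3, starting at position 3 (positions 3rd, 6th, 9th, ...), then repeat every character 3 times.
Working it through for "jtlwmmhfgfcagn": intermediate "lmga", final "lllmmmgggaaa".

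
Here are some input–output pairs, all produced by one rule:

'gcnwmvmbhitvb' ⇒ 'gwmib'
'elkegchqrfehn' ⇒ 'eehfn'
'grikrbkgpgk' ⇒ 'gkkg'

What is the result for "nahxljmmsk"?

nxmk

Looking at the pairs, the operation is to keep one character in every 3, starting at position 1 (positions 1st, 4th, 7th, ...).
For "nahxljmmsk" the result is "nxmk".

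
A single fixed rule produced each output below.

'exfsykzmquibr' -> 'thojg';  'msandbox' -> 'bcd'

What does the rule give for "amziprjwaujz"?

In each case the input is transformed by: keep one character in every 3, starting at position 1 (positions 1st, 4th, 7th, ...), then shift every letter 11 places backward in the alphabet (wrapping around).
Starting from "amziprjwaujz": after the first operation, "aiju"; after the second, "pxyj".
(Check on "msandbox": → "mno" → "bcd" ✓)

pxyj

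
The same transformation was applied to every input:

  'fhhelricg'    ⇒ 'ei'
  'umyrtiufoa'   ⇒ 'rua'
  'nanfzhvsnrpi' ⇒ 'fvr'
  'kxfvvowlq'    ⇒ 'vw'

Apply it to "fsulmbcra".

Each output is the input with this applied: delete the first 2 characters, then keep one character in every 3, starting at position 2 (positions 2nd, 5th, 8th, ...).
On "fsulmbcra": the first step gives "ulmbcra", and the second then gives "lc".
(Check on "nanfzhvsnrpi": → "nfzhvsnrpi" → "fvr" ✓)

lc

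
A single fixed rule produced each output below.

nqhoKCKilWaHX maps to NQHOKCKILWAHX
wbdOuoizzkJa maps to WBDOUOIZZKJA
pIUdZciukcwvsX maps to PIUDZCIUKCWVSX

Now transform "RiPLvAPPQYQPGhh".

RIPLVAPPQYQPGHH

In each case the input is transformed by: convert every letter to uppercase.
On "RiPLvAPPQYQPGhh" that produces "RIPLVAPPQYQPGHH".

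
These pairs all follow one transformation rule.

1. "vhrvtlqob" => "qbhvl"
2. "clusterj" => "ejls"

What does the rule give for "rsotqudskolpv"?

The pattern: move the last 3 characters to the front (rotate right by 3), then keep every other character starting from the first (positions 1st, 3rd, 5th, ...).
Applying both steps to "rsotqudskolpv": "lpvrsotqudsko", then "lvstuso".

lvstuso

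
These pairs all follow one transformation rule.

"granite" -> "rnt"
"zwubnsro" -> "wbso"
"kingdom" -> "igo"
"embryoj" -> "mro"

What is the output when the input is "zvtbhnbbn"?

vbnb

Rule — keep every other character starting from the second (positions 2nd, 4th, 6th, ...).
Doing the same to "zvtbhnbbn": "vbnb".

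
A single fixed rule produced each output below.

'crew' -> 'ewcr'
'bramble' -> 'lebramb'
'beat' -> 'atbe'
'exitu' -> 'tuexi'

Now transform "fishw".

hwfis

What's happening: move the last 2 characters to the front (rotate right by 2).
Doing the same to "fishw": "hwfis".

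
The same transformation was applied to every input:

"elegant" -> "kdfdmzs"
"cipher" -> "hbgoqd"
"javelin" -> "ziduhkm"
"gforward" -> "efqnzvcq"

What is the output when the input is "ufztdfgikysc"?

etsyechfxjbr

Rule — shift every letter 1 place backward in the alphabet (wrapping around), then swap each adjacent pair of characters (1↔2, 3↔4, ...).
Starting from "ufztdfgikysc": after the first operation, "teyscefhjxrb"; after the second, "etsyechfxjbr".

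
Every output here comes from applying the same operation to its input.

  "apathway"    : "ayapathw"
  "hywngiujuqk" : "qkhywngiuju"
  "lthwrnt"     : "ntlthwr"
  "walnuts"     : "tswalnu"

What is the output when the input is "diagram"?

The transformation: move the last 2 characters to the front (rotate right by 2).
So "diagram" becomes "amdiagr".

amdiagr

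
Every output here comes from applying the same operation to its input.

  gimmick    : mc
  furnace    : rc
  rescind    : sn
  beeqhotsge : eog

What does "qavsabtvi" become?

vbi

Rule — keep one character in every 3, starting at position 3 (positions 3rd, 6th, 9th, ...).
So "qavsabtvi" becomes "vbi".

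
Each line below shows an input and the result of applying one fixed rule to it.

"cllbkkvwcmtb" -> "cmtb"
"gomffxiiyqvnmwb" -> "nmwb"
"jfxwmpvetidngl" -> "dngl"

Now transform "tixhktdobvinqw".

The transformation: keep only the last 4 characters.
For "tixhktdobvinqw" the result is "inqw".

inqw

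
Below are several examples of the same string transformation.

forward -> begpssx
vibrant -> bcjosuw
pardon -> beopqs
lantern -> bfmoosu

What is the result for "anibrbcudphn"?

The pattern: shift every letter 1 place forward in the alphabet (wrapping around), then sort the characters into alphabetical order.
Applying that to "anibrbcudphn" gives "bccdeijooqsv".

bccdeijooqsv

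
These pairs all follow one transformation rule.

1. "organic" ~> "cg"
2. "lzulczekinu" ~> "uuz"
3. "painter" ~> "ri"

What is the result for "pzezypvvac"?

The pattern: move the last 3 characters to the front (rotate right by 3), then keep one character in every 3, starting at position 3 (positions 3rd, 6th, 9th, ...).
Applying both steps to "pzezypvvac": "vacpzezypv", then "cep".
(Check on "lzulczekinu": → "inulzulczek" → "uuz" ✓)

cep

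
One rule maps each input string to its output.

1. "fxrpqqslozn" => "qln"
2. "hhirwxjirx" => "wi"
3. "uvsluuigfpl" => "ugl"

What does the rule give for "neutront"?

Looking at the pairs, the operation is to keep one character in every 3, starting at position 2 (positions 2nd, 5th, 8th, ...), then delete the first character.
Applying both steps to "neutront": "ert", then "rt".

rt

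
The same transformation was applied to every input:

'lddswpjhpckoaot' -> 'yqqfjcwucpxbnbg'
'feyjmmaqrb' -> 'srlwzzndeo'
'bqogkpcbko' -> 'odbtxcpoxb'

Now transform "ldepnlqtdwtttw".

The rule is to shift every letter 13 places forward in the alphabet (wrapping around) — i.e. ROT13.
Doing the same to "ldepnlqtdwtttw": "yqrcaydgqjgggj".

yqrcaydgqjgggj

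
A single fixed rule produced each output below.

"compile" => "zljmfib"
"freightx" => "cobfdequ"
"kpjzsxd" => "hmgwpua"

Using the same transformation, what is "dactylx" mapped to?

Each output is the input with this applied: shift every letter 3 places backward in the alphabet (wrapping around).
On "dactylx" that produces "axzqviu".

axzqviu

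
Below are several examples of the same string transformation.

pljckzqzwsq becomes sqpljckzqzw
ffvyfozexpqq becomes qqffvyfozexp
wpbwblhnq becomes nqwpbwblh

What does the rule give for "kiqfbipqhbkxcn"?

cnkiqfbipqhbkx

The pattern: move the last 2 characters to the front (rotate right by 2).
Doing the same to "kiqfbipqhbkxcn": "cnkiqfbipqhbkx".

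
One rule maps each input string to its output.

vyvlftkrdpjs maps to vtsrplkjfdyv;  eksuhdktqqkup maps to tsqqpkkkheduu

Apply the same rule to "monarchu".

The pattern: sort the characters into reverse alphabetical order, then move the first 2 characters to the end (rotate left by 2).
Applying that to "monarchu" gives "onmhcaur".

onmhcaur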